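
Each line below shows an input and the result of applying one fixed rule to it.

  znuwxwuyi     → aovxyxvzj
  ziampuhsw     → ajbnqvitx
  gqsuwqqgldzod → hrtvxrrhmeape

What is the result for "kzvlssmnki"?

lawmttnolj

The transformation: shift every letter 1 place forward in the alphabet (wrapping around).
On "kzvlssmnki" that produces "lawmttnolj".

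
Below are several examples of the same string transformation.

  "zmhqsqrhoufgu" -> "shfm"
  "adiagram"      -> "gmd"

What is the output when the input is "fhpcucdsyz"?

ush

The transformation: keep one character in every 3, starting at position 2 (positions 2nd, 5th, 8th, ...), then move the first character to the end.
Applying that to "fhpcucdsyz" gives "ush".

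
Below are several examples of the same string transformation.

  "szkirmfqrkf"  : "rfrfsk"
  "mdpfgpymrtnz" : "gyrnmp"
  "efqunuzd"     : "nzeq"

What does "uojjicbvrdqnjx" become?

The rule is to keep every other character starting from the first (positions 1st, 3rd, 5th, ...), then move the first 2 characters to the end (rotate left by 2).
Applying both steps to "uojjicbvrdqnjx": "ujibrqj", then "ibrqjuj".

ibrqjuj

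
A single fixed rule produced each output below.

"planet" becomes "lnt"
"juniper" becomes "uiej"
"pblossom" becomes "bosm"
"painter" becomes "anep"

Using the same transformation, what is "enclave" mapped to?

In each case the input is transformed by: move the first character to the end, then keep every other character starting from the first (positions 1st, 3rd, 5th, ...).
On "enclave": the first step gives "nclavee", and the second then gives "nlve".
(Check on "pblossom": → "blossomp" → "bosm" ✓)

nlve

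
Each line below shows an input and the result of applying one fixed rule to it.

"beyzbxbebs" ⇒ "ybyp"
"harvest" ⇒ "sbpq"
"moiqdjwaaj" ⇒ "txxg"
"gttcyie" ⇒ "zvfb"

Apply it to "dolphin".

mefk

What's happening: shift every letter 3 places backward in the alphabet (wrapping around), then keep only the last 4 characters.
For "dolphin", step one produces "alimefk"; step two turns that into "mefk".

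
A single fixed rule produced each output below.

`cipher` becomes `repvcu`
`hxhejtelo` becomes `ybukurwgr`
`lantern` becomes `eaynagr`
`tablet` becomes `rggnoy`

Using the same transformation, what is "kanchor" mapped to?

bexnapu

The rule is to shift every letter 13 places forward in the alphabet (wrapping around) — i.e. ROT13, then move the last 2 characters to the front (rotate right by 2).
Applying that to "kanchor" gives "bexnapu".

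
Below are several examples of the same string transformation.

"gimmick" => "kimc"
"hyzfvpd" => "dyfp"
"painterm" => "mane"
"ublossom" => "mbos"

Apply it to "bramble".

erml

The rule is to move the last character to the front, then keep every other character starting from the first (positions 1st, 3rd, 5th, ...).
Working it through for "bramble": intermediate "ebrambl", final "erml".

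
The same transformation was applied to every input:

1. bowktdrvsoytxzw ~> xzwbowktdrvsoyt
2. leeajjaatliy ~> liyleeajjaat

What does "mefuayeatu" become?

Looking at the pairs, the operation is to move the last 3 characters to the front (rotate right by 3).
So "mefuayeatu" becomes "atumefuaye".

atumefuaye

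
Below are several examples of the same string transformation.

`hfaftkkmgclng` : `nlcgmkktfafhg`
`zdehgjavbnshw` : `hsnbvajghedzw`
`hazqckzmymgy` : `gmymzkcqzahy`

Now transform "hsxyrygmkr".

In each case the input is transformed by: reverse the string, then move the first character to the end.
Doing the same to "hsxyrygmkr": "kmgyryxshr".

kmgyryxshr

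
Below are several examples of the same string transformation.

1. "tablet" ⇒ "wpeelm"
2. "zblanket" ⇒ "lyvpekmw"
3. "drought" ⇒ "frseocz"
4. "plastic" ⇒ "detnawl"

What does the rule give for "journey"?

The pattern: move the first 3 characters to the end (rotate left by 3), then shift every letter 11 places forward in the alphabet (wrapping around).
For "journey", step one produces "rneyjou"; step two turns that into "cypjuzf".

cypjuzf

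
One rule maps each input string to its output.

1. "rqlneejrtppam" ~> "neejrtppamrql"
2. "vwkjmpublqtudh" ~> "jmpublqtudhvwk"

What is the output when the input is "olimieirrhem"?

Rule — move the first 3 characters to the end (rotate left by 3).
Doing the same to "olimieirrhem": "mieirrhemoli".

mieirrhemoli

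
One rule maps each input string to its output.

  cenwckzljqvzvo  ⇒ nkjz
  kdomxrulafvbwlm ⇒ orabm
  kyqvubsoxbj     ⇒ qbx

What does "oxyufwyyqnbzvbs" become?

The transformation: keep one character in every 3, starting at position 3 (positions 3rd, 6th, 9th, ...).
Doing the same to "oxyufwyyqnbzvbs": "ywqzs".

ywqzs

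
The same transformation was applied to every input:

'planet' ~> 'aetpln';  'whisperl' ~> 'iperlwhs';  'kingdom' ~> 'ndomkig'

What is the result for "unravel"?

rveluna

Looking at the pairs, the operation is to move the first 3 characters to the end (rotate left by 3), then swap the first and last characters.
On "unravel": the first step gives "avelunr", and the second then gives "rveluna".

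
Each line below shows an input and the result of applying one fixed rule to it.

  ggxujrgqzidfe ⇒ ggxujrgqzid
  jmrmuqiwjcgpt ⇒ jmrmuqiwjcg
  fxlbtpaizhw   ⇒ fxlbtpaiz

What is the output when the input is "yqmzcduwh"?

Looking at the pairs, the operation is to delete the last 2 characters.
For "yqmzcduwh" the result is "yqmzcdu".

yqmzcdu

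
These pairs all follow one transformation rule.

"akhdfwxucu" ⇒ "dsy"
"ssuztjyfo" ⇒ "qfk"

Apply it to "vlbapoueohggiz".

xkkc

Looking at the pairs, the operation is to keep one character in every 3, starting at position 3 (positions 3rd, 6th, 9th, ...), then shift every letter 4 places backward in the alphabet (wrapping around).
On "vlbapoueohggiz" that produces "xkkc".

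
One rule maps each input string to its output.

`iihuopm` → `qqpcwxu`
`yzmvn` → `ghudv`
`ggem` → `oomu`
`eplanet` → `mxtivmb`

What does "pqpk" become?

xyxs

Looking at the pairs, the operation is to shift every letter 8 places forward in the alphabet (wrapping around).
"pqpk" → "xyxs".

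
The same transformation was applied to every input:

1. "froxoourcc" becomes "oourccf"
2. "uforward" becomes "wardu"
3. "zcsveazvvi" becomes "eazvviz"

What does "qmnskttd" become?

kttdq

Each output is the input with this applied: move the first character to the end, then delete the first 3 characters.
Applying both steps to "qmnskttd": "mnskttdq", then "kttdq".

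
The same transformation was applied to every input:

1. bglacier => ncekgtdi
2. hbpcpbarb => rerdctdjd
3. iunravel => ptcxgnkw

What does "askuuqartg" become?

mwwsctvicu

The transformation: shift every letter 2 places forward in the alphabet (wrapping around), then move the first 2 characters to the end (rotate left by 2).
Working it through for "askuuqartg": intermediate "cumwwsctvi", final "mwwsctvicu".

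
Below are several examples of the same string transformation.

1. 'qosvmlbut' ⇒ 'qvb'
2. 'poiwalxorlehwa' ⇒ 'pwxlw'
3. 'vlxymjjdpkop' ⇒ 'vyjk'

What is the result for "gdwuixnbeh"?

gunh

Each output is the input with this applied: keep one character in every 3, starting at position 1 (positions 1st, 4th, 7th, ...).
Doing the same to "gdwuixnbeh": "gunh".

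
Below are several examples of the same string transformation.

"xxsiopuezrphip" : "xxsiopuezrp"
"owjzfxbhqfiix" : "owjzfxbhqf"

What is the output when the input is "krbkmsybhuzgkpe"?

krbkmsybhuzg

The transformation: delete the last 3 characters.
Applying that to "krbkmsybhuzgkpe" gives "krbkmsybhuzg".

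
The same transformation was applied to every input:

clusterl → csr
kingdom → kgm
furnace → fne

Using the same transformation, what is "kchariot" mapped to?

Looking at the pairs, the operation is to keep one character in every 3, starting at position 1 (positions 1st, 4th, 7th, ...).
Applying that to "kchariot" gives "kao".

kao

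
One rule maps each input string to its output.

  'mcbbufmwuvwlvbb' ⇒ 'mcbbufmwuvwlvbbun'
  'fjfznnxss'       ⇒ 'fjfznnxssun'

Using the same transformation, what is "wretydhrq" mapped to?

wretydhrqun

What's happening: append "un".
"wretydhrq" → "wretydhrqun".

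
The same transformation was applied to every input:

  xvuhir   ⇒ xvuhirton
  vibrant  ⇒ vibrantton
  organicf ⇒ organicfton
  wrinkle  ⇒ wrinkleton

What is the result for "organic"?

organicton

Each output is the input with this applied: append "ton".
For "organic" the result is "organicton".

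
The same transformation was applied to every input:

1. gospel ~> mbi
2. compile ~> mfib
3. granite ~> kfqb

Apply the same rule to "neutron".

qolk

Looking at the pairs, the operation is to delete the first 3 characters, then shift every letter 3 places backward in the alphabet (wrapping around).
Doing the same to "neutron": "qolk".
(Check on "granite": → "nite" → "kfqb" ✓)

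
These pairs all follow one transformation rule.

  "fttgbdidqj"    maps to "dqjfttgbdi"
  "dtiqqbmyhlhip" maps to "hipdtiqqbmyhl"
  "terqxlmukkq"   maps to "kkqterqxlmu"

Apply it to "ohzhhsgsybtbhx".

The pattern: move the last 3 characters to the front (rotate right by 3).
For "ohzhhsgsybtbhx" the result is "bhxohzhhsgsybt".

bhxohzhhsgsybt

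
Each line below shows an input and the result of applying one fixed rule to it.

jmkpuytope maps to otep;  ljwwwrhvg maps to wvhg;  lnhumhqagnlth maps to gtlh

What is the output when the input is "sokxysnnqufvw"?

The rule is to swap each adjacent pair of characters (1↔2, 3↔4, ...), then keep only the last 4 characters.
Applying both steps to "sokxysnnqufvw": "osxksynnuqvfw", then "qvfw".
(Check on "jmkpuytope": → "mjpkyuotep" → "otep" ✓)

qvfw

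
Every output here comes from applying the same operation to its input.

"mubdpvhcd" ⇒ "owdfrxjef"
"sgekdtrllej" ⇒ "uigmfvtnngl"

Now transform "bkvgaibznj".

The pattern: shift every letter 2 places forward in the alphabet (wrapping around).
Doing the same to "bkvgaibznj": "dmxickdbpl".

dmxickdbpl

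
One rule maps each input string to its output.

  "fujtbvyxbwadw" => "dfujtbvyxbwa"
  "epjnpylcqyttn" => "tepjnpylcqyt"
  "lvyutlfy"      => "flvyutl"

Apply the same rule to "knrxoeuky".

What's happening: delete the last character, then move the last character to the front.
Starting from "knrxoeuky": after the first operation, "knrxoeuk"; after the second, "kknrxoeu".

kknrxoeu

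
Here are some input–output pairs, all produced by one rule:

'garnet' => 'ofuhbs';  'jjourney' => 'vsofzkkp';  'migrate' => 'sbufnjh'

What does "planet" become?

The rule is to move the first 3 characters to the end (rotate left by 3), then shift every letter 1 place forward in the alphabet (wrapping around).
On "planet": the first step gives "netpla", and the second then gives "ofuqmb".
(Check on "jjourney": → "urneyjjo" → "vsofzkkp" ✓)

ofuqmb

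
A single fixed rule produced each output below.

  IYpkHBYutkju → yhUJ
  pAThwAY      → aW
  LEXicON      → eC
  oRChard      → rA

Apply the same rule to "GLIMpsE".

What's happening: flip the case of every letter, then keep one character in every 3, starting at position 2 (positions 2nd, 5th, 8th, ...).
"GLIMpsE" → "lP".
(Check on "LEXicON": → "lexICon" → "eC" ✓)

lP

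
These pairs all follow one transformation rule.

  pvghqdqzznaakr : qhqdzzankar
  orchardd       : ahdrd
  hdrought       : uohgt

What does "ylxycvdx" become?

cydvx

The rule is to delete the first 3 characters, then swap each adjacent pair of characters (1↔2, 3↔4, ...).
Applying both steps to "ylxycvdx": "ycvdx", then "cydvx".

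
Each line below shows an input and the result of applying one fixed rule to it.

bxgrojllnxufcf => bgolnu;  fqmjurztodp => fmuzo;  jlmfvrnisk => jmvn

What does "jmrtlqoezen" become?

Rule — keep every other character starting from the first (positions 1st, 3rd, 5th, ...), then delete the last character.
Working it through for "jmrtlqoezen": intermediate "jrlozn", final "jrloz".

jrloz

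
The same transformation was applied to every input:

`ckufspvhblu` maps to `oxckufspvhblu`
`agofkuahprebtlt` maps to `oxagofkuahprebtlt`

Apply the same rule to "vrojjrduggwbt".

oxvrojjrduggwbt

The rule is to prepend "ox".
On "vrojjrduggwbt" that produces "oxvrojjrduggwbt".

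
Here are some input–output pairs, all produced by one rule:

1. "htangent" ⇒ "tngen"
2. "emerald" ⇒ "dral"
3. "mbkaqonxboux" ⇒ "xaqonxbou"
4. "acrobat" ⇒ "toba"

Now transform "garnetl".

Rule — delete the first 3 characters, then move the last character to the front.
On "garnetl": the first step gives "netl", and the second then gives "lnet".

lnet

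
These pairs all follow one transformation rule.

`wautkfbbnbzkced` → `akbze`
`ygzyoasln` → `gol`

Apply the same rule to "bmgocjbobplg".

The pattern: keep one character in every 3, starting at position 2 (positions 2nd, 5th, 8th, ...).
On "bmgocjbobplg" that produces "mcol".

mcol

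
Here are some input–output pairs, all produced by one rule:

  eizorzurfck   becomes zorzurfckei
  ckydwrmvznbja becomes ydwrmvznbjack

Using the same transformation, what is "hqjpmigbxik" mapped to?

The pattern: move the first 2 characters to the end (rotate left by 2).
So "hqjpmigbxik" becomes "jpmigbxikhq".

jpmigbxikhq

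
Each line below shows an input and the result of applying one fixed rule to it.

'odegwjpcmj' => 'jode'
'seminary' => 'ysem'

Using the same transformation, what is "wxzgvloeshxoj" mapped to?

jwxz

Rule — move the first 3 characters to the end (rotate left by 3), then keep only the last 4 characters.
Applying both steps to "wxzgvloeshxoj": "gvloeshxojwxz", then "jwxz".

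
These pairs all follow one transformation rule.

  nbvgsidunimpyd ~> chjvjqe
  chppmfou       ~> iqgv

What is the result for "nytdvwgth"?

The rule is to shift every letter 1 place forward in the alphabet (wrapping around), then keep every other character starting from the second (positions 2nd, 4th, 6th, ...).
For "nytdvwgth", step one produces "ozuewxhui"; step two turns that into "zexu".
(Check on "chppmfou": → "diqqngpv" → "iqgv" ✓)

zexu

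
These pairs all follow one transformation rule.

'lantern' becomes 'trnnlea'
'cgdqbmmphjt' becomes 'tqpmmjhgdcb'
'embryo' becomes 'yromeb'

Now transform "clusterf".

utsrlfec

The transformation: sort the characters into reverse alphabetical order.
So "clusterf" becomes "utsrlfec".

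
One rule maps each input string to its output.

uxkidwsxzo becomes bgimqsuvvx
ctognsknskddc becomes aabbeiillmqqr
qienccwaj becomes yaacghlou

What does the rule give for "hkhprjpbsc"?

The pattern: sort the characters into alphabetical order, then shift every letter 2 places backward in the alphabet (wrapping around).
So "hkhprjpbsc" becomes "zaffhinnpq".
(Check on "qienccwaj": → "acceijnqw" → "yaacghlou" ✓)

zaffhinnpq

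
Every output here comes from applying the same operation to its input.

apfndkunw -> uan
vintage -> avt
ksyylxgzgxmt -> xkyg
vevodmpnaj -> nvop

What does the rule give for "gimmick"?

The transformation: move the last 3 characters to the front (rotate right by 3), then keep one character in every 3, starting at position 1 (positions 1st, 4th, 7th, ...).
For "gimmick" the result is "igm".

igm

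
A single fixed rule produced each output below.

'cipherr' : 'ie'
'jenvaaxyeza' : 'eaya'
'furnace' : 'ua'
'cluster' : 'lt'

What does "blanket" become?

lk

The rule is to keep one character in every 3, starting at position 2 (positions 2nd, 5th, 8th, ...).
Applying that to "blanket" gives "lk".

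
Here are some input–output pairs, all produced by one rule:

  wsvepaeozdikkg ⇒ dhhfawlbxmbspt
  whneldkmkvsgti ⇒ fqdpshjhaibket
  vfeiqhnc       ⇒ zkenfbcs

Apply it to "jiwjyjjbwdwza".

Each output is the input with this applied: reverse the string, then shift every letter 3 places backward in the alphabet (wrapping around).
For "jiwjyjjbwdwza", step one produces "azwdwbjjyjwij"; step two turns that into "xwtatyggvgtfg".

xwtatyggvgtfg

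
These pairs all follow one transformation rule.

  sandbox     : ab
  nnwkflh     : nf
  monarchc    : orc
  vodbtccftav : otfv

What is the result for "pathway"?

What's happening: keep one character in every 3, starting at position 2 (positions 2nd, 5th, 8th, ...).
So "pathway" becomes "aw".

aw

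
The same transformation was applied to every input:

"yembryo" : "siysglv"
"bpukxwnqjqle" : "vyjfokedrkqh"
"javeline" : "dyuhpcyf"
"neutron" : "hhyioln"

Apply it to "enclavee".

Rule — take characters alternately from the front and the back (1st, last, 2nd, 2nd-last, ...), then shift every letter 6 places backward in the alphabet (wrapping around).
For "enclavee", step one produces "eenecvla"; step two turns that into "yyhywpfu".

yyhywpfu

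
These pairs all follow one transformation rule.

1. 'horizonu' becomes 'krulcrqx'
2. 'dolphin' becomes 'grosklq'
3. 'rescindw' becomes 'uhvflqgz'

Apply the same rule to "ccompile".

Rule — shift every letter 3 places forward in the alphabet (wrapping around).
So "ccompile" becomes "ffrpsloh".

ffrpsloh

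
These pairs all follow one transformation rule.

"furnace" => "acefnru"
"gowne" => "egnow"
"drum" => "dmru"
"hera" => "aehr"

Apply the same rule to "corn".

Rule — sort the characters into alphabetical order.
On "corn" that produces "cnor".

cnor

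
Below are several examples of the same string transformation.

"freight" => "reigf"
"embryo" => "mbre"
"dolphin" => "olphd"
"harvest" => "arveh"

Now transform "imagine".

What's happening: delete the last 2 characters, then move the first character to the end.
"imagine" → "imagi" → "magii".

magii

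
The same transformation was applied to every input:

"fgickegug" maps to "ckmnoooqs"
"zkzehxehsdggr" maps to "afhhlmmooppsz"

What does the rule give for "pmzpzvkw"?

dehhsuxx

The pattern: shift every letter 8 places forward in the alphabet (wrapping around), then sort the characters into alphabetical order.
So "pmzpzvkw" becomes "dehhsuxx".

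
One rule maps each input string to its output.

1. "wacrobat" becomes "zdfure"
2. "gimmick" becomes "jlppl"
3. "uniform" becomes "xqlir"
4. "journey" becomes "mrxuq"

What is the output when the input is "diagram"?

In each case the input is transformed by: shift every letter 3 places forward in the alphabet (wrapping around), then delete the last 2 characters.
Applying both steps to "diagram": "gldjudp", then "gldju".

gldju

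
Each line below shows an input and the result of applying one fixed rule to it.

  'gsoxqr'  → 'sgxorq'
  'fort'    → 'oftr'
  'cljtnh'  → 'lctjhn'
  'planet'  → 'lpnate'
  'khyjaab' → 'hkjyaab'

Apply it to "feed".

Each output is the input with this applied: swap each adjacent pair of characters (1↔2, 3↔4, ...).
So "feed" becomes "efde".

efde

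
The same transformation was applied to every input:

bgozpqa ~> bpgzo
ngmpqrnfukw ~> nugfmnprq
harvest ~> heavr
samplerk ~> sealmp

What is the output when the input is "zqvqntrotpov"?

zpqtvoqrnt

Each output is the input with this applied: delete the last 2 characters, then take characters alternately from the front and the back (1st, last, 2nd, 2nd-last, ...).
On "zqvqntrotpov": the first step gives "zqvqntrotp", and the second then gives "zpqtvoqrnt".
(Check on "harvest": → "harve" → "heavr" ✓)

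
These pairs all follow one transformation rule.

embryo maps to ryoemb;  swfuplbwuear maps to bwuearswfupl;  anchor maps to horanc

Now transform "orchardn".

ardnorch

The transformation: swap the front and back halves of the string.
So "orchardn" becomes "ardnorch".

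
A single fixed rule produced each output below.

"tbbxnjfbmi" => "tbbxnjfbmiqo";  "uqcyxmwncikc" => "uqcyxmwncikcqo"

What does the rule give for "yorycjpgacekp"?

The transformation: append "qo".
On "yorycjpgacekp" that produces "yorycjpgacekpqo".

yorycjpgacekpqo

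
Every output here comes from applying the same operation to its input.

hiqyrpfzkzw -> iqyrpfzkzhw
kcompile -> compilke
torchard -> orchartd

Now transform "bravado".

ravadbo

Each output is the input with this applied: swap the first and last characters, then move the first character to the end.
Applying that to "bravado" gives "ravadbo".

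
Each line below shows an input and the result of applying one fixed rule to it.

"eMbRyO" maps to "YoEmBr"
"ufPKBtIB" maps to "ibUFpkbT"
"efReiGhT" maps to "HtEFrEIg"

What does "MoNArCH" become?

chmOnaR

In each case the input is transformed by: move the last 2 characters to the front (rotate right by 2), then flip the case of every letter.
Working it through for "MoNArCH": intermediate "CHMoNAr", final "chmOnaR".
(Check on "efReiGhT": → "hTefReiG" → "HtEFrEIg" ✓)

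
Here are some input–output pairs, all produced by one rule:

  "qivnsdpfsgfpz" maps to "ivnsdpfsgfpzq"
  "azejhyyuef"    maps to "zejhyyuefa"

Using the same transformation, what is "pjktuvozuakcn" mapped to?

The pattern: move the first character to the end.
So "pjktuvozuakcn" becomes "jktuvozuakcnp".

jktuvozuakcnp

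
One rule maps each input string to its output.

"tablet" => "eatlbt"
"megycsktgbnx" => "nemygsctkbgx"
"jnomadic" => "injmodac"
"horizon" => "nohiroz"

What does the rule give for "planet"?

The pattern: swap each adjacent pair of characters (1↔2, 3↔4, ...), then move the last character to the front.
For "planet", step one produces "lpnate"; step two turns that into "elpnat".

elpnat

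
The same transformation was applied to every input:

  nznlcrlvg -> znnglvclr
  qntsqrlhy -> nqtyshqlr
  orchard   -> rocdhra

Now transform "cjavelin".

jcanviel

The pattern: move the first character to the end, then take characters alternately from the front and the back (1st, last, 2nd, 2nd-last, ...).
Starting from "cjavelin": after the first operation, "javelinc"; after the second, "jcanviel".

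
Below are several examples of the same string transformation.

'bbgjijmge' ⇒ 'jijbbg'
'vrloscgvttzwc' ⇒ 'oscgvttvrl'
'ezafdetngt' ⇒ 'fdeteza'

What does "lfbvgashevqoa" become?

vgashevlfb

The pattern: delete the last 3 characters, then move the first 3 characters to the end (rotate left by 3).
On "lfbvgashevqoa": the first step gives "lfbvgashev", and the second then gives "vgashevlfb".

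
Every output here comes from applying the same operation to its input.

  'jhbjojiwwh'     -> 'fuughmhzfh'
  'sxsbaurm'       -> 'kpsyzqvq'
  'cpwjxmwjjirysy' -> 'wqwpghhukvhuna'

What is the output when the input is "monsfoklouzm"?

Looking at the pairs, the operation is to reverse the string, then shift every letter 2 places backward in the alphabet (wrapping around).
Working it through for "monsfoklouzm": intermediate "mzuolkofsnom", final "kxsmjimdqlmk".

kxsmjimdqlmk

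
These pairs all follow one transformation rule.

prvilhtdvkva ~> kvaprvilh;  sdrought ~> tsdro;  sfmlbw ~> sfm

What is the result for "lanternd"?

The pattern: swap the front and back halves of the string, then delete the first 3 characters.
Applying both steps to "lanternd": "erndlant", then "dlant".

dlant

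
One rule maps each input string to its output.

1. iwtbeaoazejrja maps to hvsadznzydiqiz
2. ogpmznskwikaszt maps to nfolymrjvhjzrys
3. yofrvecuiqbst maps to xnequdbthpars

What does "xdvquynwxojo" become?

wcuptxmvwnin

The rule is to shift every letter 1 place backward in the alphabet (wrapping around).
For "xdvquynwxojo" the result is "wcuptxmvwnin".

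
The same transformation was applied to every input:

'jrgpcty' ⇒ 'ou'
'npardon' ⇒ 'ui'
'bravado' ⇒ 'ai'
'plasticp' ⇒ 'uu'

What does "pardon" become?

Each output is the input with this applied: shift every letter 5 places forward in the alphabet (wrapping around), then keep only the vowels.
Applying both steps to "pardon": "ufwits", then "ui".

ui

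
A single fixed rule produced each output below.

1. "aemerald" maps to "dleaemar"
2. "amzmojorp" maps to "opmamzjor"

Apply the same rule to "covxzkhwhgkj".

jkocxvkzwhgh

The pattern: swap each adjacent pair of characters (1↔2, 3↔4, ...), then move the last 2 characters to the front (rotate right by 2).
Starting from "covxzkhwhgkj": after the first operation, "ocxvkzwhghjk"; after the second, "jkocxvkzwhgh".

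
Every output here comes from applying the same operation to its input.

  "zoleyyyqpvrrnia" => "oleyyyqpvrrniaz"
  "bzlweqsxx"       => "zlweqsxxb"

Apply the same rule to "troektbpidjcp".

Looking at the pairs, the operation is to move the first character to the end.
On "troektbpidjcp" that produces "roektbpidjcpt".

roektbpidjcpt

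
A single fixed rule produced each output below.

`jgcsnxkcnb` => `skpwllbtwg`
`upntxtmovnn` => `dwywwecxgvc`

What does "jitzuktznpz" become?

sirycwiidct

The pattern: take characters alternately from the front and the back (1st, last, 2nd, 2nd-last, ...), then shift every letter 9 places forward in the alphabet (wrapping around).
On "jitzuktznpz": the first step gives "jziptnzzutk", and the second then gives "sirycwiidct".
(Check on "jgcsnxkcnb": → "jbgnccsknx" → "skpwllbtwg" ✓)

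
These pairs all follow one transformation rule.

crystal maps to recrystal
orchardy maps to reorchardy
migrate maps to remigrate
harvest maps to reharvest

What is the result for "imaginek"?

reimaginek

The transformation: prepend "re".
On "imaginek" that produces "reimaginek".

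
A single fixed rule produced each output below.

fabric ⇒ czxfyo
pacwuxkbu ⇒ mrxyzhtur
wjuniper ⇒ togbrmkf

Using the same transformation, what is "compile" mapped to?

zblijfm

The pattern: take characters alternately from the front and the back (1st, last, 2nd, 2nd-last, ...), then shift every letter 3 places backward in the alphabet (wrapping around).
Doing the same to "compile": "zblijfm".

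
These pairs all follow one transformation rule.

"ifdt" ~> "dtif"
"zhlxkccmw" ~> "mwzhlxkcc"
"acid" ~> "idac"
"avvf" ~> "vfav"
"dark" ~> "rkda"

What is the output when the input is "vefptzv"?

zvvefpt

The rule is to move the last 2 characters to the front (rotate right by 2).
Doing the same to "vefptzv": "zvvefpt".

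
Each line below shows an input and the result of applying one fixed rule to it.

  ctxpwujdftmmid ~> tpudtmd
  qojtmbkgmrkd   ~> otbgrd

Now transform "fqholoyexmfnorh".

qooemnr

The rule is to keep every other character starting from the second (positions 2nd, 4th, 6th, ...).
Doing the same to "fqholoyexmfnorh": "qooemnr".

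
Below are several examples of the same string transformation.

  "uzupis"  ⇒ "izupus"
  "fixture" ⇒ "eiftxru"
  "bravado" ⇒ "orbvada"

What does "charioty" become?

Each output is the input with this applied: swap each adjacent pair of characters (1↔2, 3↔4, ...), then move the last character to the front.
"charioty" → "hcraoiyt" → "thcraoiy".

thcraoiy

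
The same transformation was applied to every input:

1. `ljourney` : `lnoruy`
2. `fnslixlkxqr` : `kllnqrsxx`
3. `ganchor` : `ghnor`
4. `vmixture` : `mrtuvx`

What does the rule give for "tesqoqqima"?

imoqqqst

The rule is to sort the characters into alphabetical order, then delete the first 2 characters.
Working it through for "tesqoqqima": intermediate "aeimoqqqst", final "imoqqqst".
(Check on "fnslixlkxqr": → "fikllnqrsxx" → "kllnqrsxx" ✓)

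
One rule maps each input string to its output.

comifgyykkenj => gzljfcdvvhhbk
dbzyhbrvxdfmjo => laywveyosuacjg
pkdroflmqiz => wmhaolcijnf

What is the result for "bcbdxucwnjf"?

cyzyaurztkg

The transformation: shift every letter 3 places backward in the alphabet (wrapping around), then move the last character to the front.
"bcbdxucwnjf" → "yzyaurztkgc" → "cyzyaurztkg".
(Check on "comifgyykkenj": → "zljfcdvvhhbkg" → "gzljfcdvvhhbk" ✓)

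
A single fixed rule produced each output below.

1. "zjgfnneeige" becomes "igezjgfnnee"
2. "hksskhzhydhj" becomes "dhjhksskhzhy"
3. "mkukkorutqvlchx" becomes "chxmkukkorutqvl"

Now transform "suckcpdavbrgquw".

Each output is the input with this applied: move the last 3 characters to the front (rotate right by 3).
Applying that to "suckcpdavbrgquw" gives "quwsuckcpdavbrg".

quwsuckcpdavbrg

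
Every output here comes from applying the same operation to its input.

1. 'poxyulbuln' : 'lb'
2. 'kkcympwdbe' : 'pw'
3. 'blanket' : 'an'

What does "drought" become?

ou

Looking at the pairs, the operation is to move the last 3 characters to the front (rotate right by 3), then keep only the last 2 characters.
"drought" → "ghtdrou" → "ou".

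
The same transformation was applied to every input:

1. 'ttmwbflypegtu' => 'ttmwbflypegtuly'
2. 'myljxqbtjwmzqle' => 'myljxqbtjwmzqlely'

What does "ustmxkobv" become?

In each case the input is transformed by: append "ly".
"ustmxkobv" → "ustmxkobvly".

ustmxkobvly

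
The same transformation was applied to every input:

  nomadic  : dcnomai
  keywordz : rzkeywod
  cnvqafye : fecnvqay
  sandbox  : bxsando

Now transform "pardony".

The rule is to move the last 2 characters to the front (rotate right by 2), then swap the first and last characters.
Working it through for "pardony": intermediate "nypardo", final "oypardn".

oypardn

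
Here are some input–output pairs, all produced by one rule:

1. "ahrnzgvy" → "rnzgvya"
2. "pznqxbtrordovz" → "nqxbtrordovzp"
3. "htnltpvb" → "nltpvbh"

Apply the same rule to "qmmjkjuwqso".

The rule is to move the first 2 characters to the end (rotate left by 2), then delete the last character.
On "qmmjkjuwqso" that produces "mjkjuwqsoq".

mjkjuwqsoq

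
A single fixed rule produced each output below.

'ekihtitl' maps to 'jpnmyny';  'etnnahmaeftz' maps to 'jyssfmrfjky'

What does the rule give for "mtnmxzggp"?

rysrcell

What's happening: shift every letter 5 places forward in the alphabet (wrapping around), then delete the last character.
Working it through for "mtnmxzggp": intermediate "rysrcellu", final "rysrcell".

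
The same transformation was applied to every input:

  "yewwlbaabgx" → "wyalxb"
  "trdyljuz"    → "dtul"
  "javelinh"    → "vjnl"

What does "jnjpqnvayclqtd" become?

jjvqlyt

Looking at the pairs, the operation is to keep every other character starting from the first (positions 1st, 3rd, 5th, ...), then swap each adjacent pair of characters (1↔2, 3↔4, ...).
Starting from "jnjpqnvayclqtd": after the first operation, "jjqvylt"; after the second, "jjvqlyt".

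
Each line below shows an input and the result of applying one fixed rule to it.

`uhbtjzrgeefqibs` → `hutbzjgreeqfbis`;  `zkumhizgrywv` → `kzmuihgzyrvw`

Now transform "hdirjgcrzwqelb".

Looking at the pairs, the operation is to swap each adjacent pair of characters (1↔2, 3↔4, ...).
On "hdirjgcrzwqelb" that produces "dhrigjrcwzeqbl".

dhrigjrcwzeqbl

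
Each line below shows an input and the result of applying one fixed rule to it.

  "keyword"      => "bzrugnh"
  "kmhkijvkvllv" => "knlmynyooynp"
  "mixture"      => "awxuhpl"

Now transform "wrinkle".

lqnohzu

What's happening: shift every letter 3 places forward in the alphabet (wrapping around), then move the first 2 characters to the end (rotate left by 2).
So "wrinkle" becomes "lqnohzu".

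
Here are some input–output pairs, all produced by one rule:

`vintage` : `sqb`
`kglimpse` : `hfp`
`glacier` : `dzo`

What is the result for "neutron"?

kqk

Rule — shift every letter 3 places backward in the alphabet (wrapping around), then keep one character in every 3, starting at position 1 (positions 1st, 4th, 7th, ...).
Doing the same to "neutron": "kqk".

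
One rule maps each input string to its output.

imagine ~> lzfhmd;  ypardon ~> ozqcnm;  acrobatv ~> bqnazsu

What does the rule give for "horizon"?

Rule — delete the first character, then shift every letter 1 place backward in the alphabet (wrapping around).
"horizon" → "orizon" → "nqhynm".

nqhynm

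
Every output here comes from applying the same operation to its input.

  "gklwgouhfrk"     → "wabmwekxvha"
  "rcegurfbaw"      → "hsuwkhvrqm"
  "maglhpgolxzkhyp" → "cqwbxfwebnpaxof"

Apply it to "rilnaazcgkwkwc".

hybdqqpswamams

Rule — shift every letter 10 places backward in the alphabet (wrapping around).
For "rilnaazcgkwkwc" the result is "hybdqqpswamams".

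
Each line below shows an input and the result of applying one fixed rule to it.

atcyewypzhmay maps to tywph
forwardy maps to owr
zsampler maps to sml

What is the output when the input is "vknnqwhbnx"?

knwb

What's happening: keep every other character starting from the second (positions 2nd, 4th, 6th, ...), then delete the last character.
For "vknnqwhbnx", step one produces "knwbx"; step two turns that into "knwb".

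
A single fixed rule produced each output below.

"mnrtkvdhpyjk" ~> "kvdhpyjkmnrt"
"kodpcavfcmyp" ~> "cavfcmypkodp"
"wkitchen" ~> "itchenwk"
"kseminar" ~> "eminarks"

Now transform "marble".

arblem

The pattern: move the last 2 characters to the front (rotate right by 2), then swap the front and back halves of the string.
Starting from "marble": after the first operation, "lemarb"; after the second, "arblem".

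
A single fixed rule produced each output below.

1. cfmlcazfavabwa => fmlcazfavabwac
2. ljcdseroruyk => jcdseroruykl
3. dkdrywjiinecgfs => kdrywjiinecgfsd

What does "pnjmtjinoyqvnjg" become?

njmtjinoyqvnjgp

The rule is to move the first character to the end.
So "pnjmtjinoyqvnjg" becomes "njmtjinoyqvnjgp".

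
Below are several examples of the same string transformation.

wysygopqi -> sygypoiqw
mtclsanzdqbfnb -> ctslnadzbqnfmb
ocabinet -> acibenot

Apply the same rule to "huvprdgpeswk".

The transformation: move the first character to the end, then swap each adjacent pair of characters (1↔2, 3↔4, ...).
Applying both steps to "huvprdgpeswk": "uvprdgpeswkh", then "vurpgdepwshk".
(Check on "ocabinet": → "cabineto" → "acibenot" ✓)

vurpgdepwshk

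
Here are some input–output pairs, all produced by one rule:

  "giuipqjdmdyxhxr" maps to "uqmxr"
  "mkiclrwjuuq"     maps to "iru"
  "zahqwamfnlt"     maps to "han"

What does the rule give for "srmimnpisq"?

Rule — keep one character in every 3, starting at position 3 (positions 3rd, 6th, 9th, ...).
"srmimnpisq" → "mns".

mns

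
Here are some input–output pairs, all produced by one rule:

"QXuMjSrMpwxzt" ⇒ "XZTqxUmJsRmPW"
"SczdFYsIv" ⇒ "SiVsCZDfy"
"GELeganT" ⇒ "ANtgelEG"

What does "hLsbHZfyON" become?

YonHlSBhzF

The pattern: move the last 3 characters to the front (rotate right by 3), then flip the case of every letter.
Applying both steps to "hLsbHZfyON": "yONhLsbHZf", then "YonHlSBhzF".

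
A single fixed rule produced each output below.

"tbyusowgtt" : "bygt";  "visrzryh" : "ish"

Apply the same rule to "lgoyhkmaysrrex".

goayx

In each case the input is transformed by: swap each adjacent pair of characters (1↔2, 3↔4, ...), then keep one character in every 3, starting at position 1 (positions 1st, 4th, 7th, ...).
"lgoyhkmaysrrex" → "glyokhamsyrrxe" → "goayx".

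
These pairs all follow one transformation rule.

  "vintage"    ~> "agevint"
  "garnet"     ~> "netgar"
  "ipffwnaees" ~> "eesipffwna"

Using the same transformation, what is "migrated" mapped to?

tedmigra

The pattern: move the last 3 characters to the front (rotate right by 3).
"migrated" → "tedmigra".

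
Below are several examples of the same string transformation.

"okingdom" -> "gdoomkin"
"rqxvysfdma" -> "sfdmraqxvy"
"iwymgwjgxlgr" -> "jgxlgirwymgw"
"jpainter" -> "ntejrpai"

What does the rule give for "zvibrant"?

What's happening: swap the first and last characters, then swap the front and back halves of the string.
Applying both steps to "zvibrant": "tvibranz", then "ranztvib".

ranztvib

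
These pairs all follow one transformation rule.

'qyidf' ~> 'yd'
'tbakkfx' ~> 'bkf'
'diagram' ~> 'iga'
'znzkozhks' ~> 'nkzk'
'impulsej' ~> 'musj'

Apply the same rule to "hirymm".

In each case the input is transformed by: keep every other character starting from the second (positions 2nd, 4th, 6th, ...).
Doing the same to "hirymm": "iym".

iym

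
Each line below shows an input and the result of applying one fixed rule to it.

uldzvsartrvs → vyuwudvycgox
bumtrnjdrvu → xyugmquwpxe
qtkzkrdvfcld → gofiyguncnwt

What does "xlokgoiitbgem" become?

The rule is to reverse the string, then shift every letter 3 places forward in the alphabet (wrapping around).
On "xlokgoiitbgem": the first step gives "megbtiiogkolx", and the second then gives "phjewllrjnroa".

phjewllrjnroa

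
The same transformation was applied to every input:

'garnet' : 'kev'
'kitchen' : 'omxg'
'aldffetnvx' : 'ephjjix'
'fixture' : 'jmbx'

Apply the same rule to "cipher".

gmt

Each output is the input with this applied: delete the last 3 characters, then shift every letter 4 places forward in the alphabet (wrapping around).
"cipher" → "gmt".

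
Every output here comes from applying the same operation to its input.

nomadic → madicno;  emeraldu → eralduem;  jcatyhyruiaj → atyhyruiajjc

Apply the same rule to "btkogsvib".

kogsvibbt

The pattern: move the first 2 characters to the end (rotate left by 2).
For "btkogsvib" the result is "kogsvibbt".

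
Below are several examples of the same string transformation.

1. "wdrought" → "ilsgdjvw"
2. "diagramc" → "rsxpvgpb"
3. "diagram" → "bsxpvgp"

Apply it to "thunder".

In each case the input is transformed by: shift every letter 11 places backward in the alphabet (wrapping around), then move the last character to the front.
Starting from "thunder": after the first operation, "iwjcstg"; after the second, "giwjcst".

giwjcst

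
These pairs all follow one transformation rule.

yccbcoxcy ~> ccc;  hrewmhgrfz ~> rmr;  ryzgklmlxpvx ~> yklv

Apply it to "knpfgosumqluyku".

ngulk

What's happening: keep one character in every 3, starting at position 2 (positions 2nd, 5th, 8th, ...).
On "knpfgosumqluyku" that produces "ngulk".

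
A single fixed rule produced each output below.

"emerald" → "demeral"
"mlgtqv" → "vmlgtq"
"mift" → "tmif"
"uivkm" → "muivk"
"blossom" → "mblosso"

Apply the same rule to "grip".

pgri

The rule is to move the last character to the front.
For "grip" the result is "pgri".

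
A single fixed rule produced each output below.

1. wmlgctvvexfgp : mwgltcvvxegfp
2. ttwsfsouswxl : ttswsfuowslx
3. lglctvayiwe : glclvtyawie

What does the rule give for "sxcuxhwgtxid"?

What's happening: swap each adjacent pair of characters (1↔2, 3↔4, ...).
On "sxcuxhwgtxid" that produces "xsuchxgwxtdi".

xsuchxgwxtdi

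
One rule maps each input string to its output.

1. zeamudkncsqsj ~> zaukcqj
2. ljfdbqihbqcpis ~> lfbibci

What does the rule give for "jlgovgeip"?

jgvep

The pattern: keep every other character starting from the first (positions 1st, 3rd, 5th, ...).
"jlgovgeip" → "jgvep".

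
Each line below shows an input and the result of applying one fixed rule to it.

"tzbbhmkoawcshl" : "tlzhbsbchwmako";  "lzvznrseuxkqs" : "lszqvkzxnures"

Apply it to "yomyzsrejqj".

yjoqmjyezrs

Rule — take characters alternately from the front and the back (1st, last, 2nd, 2nd-last, ...).
Doing the same to "yomyzsrejqj": "yjoqmjyezrs".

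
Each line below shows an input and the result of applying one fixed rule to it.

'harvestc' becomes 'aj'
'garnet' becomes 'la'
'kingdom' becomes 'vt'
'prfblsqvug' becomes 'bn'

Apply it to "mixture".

The pattern: shift every letter 7 places forward in the alphabet (wrapping around), then keep only the last 2 characters.
For "mixture", step one produces "tpeabyl"; step two turns that into "yl".

yl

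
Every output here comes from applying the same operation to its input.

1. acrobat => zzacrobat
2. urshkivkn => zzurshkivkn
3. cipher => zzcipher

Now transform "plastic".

zzplastic

The rule is to prepend "zz".
Applying that to "plastic" gives "zzplastic".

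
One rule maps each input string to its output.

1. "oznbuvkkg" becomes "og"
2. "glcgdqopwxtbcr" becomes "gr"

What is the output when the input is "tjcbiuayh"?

Looking at the pairs, the operation is to take characters alternately from the front and the back (1st, last, 2nd, 2nd-last, ...), then keep only the first 2 characters.
"tjcbiuayh" → "thjycabui" → "th".
(Check on "oznbuvkkg": → "ogzknkbvu" → "og" ✓)

th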